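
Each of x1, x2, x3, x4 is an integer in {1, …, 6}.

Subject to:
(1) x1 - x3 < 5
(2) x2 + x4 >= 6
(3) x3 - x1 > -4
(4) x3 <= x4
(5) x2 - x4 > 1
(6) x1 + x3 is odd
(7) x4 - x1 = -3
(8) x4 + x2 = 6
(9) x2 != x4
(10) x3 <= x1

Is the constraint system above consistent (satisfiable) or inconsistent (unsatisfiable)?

One satisfying assignment is x1 = 4, x2 = 5, x3 = 1, x4 = 1.
For the less obvious constraints — constraint 1: x1 - x3 = 3; constraint 2: x2 + x4 = 6; constraint 3: x3 - x1 = -3 — and the others hold by inspection.

Satisfiable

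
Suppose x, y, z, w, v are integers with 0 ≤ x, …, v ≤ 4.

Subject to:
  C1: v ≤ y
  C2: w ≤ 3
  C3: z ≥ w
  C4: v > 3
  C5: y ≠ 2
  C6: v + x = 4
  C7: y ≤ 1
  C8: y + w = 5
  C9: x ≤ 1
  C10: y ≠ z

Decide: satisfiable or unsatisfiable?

From constraints 1 and 7: v ≤ y ≤ 1. From constraint 9: x ≤ 1. Hence v + x ≤ 2. But constraint 6 requires v + x = 4, and 4 > 2. Contradiction.

Unsatisfiable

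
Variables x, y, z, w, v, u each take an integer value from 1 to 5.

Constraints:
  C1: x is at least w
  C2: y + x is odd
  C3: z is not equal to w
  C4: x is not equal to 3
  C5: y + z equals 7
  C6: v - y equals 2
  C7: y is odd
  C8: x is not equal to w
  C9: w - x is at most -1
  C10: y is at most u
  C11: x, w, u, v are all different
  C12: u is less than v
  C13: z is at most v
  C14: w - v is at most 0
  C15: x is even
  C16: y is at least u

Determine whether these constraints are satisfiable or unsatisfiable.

Try x = 4, y = 3, z = 4, w = 2, v = 5, u = 3.
Check constraint 5: y + z = 7; constraint 6: v - y = 2; constraint 9: w - x = -2. The remaining constraints are straightforward to verify.

Satisfiable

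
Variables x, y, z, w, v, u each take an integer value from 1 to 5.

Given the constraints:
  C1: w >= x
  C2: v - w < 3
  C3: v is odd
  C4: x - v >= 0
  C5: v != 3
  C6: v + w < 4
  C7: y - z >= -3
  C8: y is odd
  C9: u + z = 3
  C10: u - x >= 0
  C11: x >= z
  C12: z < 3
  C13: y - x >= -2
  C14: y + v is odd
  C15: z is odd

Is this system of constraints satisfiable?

Constraint 8 makes y odd and constraint 3 makes v odd, so y + v must be even. Constraint 14 says y + v is odd — contradiction.

Unsatisfiable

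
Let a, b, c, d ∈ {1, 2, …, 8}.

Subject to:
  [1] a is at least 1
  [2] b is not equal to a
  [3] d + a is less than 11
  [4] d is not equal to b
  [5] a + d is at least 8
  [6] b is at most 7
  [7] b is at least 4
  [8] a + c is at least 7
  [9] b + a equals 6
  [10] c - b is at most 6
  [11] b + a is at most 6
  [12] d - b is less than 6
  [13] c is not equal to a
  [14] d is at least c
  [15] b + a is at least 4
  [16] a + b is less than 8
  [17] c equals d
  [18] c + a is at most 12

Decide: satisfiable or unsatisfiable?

Take a = 2, b = 4, c = 8, d = 8. Then constraint 3: d + a = 10; constraint 5: a + d = 10, and every other listed constraint is also met.

Satisfiable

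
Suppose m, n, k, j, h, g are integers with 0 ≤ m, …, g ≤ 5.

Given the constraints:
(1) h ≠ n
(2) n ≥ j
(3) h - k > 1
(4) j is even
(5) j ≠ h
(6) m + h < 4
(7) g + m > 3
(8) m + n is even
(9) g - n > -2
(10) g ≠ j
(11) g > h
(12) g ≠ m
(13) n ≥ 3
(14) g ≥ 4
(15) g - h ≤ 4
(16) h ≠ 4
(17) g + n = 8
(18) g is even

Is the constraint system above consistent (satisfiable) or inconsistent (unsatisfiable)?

Satisfiable

The assignment m = 0, n = 4, k = 0, j = 0, h = 3, g = 4 works:
  constraint 3 holds since h - k = 3.
  constraint 6 holds since m + h = 3.
The rest check out directly.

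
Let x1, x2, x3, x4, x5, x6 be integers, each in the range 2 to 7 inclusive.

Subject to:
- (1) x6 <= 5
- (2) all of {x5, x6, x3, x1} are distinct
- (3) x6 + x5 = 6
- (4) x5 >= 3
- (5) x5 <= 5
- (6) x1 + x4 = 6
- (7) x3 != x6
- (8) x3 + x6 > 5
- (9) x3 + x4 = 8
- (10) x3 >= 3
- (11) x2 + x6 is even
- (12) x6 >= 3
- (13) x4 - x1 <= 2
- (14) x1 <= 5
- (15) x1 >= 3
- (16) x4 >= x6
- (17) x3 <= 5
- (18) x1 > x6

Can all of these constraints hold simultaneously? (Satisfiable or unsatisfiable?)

Unsatisfiable

Constraints 1, 4, 5, 10, 12, 14, 15, and 17 confine each of x5, x6, x3, x1 to the 3 values {3, …, 5}.
Constraint 2 requires all 4 of them to be distinct, but only 3 values are available — impossible by the pigeonhole principle.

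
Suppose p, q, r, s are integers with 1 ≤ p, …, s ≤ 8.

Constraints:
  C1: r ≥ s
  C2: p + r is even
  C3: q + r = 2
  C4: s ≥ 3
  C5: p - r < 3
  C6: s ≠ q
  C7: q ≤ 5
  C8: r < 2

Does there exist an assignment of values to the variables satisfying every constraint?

From constraints 1 and 4: r ≥ s and s ≥ 3, so r ≥ 3. From constraint 8: r ≤ 1. But 1 < 3, so no value of r works.

Unsatisfiable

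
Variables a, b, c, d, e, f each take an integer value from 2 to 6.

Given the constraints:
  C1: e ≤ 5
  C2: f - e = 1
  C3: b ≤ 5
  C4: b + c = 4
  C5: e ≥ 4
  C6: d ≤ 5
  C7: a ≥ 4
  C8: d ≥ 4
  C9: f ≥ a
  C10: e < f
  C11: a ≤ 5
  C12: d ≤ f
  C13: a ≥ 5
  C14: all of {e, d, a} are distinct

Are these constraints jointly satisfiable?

Unsatisfiable

Constraints 1, 5, 6, 7, 8, and 11 confine each of e, d, a to the 2 values {4, 5}.
Constraint 14 requires all 3 of them to be distinct, but only 2 values are available — impossible by the pigeonhole principle.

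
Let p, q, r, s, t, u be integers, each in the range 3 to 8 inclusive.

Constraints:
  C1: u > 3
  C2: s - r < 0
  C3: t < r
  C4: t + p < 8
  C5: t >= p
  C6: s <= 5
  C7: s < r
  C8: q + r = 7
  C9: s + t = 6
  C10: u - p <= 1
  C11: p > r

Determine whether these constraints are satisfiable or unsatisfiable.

Unsatisfiable

Constraints 3, 5, and 11 give r < p, p ≤ t, t < r. Chaining: r < p ≤ t < r, which forces r < r — impossible.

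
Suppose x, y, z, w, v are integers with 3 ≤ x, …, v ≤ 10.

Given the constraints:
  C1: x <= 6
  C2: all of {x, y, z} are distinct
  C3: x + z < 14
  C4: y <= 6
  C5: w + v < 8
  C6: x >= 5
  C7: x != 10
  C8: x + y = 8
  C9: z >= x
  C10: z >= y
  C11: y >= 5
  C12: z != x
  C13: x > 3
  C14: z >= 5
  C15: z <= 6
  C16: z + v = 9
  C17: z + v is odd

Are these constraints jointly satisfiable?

Unsatisfiable

Constraints 1, 4, 6, 11, 14, and 15 confine each of x, y, z to the 2 values {5, 6}.
Constraint 2 requires all 3 of them to be distinct, but only 2 values are available — impossible by the pigeonhole principle.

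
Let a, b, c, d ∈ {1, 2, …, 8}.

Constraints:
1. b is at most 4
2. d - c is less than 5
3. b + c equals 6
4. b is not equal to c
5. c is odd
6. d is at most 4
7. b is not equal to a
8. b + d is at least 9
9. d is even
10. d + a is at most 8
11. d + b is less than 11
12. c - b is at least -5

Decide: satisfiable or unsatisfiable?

From constraint 1: b ≤ 4. From constraint 6: d ≤ 4. Hence b + d ≤ 8. But constraint 8 requires b + d ≥ 9, and 9 > 8. Contradiction.

Unsatisfiable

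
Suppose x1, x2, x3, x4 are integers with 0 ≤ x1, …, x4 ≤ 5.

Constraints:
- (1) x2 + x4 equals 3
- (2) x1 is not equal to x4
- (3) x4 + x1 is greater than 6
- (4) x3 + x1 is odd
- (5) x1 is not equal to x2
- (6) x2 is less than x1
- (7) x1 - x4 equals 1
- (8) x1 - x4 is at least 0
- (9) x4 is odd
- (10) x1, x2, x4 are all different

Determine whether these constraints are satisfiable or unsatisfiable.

Satisfiable

The assignment x1 = 4, x2 = 0, x3 = 3, x4 = 3 works:
  constraint 1 holds since x2 + x4 = 3.
  constraint 3 holds since x4 + x1 = 7.
The rest check out directly.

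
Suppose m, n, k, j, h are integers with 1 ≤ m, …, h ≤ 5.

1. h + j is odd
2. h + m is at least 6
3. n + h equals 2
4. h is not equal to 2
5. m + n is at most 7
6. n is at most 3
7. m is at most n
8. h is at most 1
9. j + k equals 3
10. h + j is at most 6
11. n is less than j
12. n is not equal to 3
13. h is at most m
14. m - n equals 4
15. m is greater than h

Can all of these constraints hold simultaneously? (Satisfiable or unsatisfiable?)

Unsatisfiable

From constraint 8: h ≤ 1. From constraints 6 and 7: m ≤ n ≤ 3. Hence h + m ≤ 4. But constraint 2 requires h + m ≥ 6, and 6 > 4. Contradiction.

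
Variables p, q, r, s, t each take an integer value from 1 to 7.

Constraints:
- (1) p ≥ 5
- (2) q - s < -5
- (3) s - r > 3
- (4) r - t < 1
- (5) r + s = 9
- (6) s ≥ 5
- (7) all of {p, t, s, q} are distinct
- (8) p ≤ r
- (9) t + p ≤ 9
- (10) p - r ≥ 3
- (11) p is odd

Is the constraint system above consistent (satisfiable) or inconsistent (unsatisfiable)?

From constraints 1 and 8: r ≥ p ≥ 5. From constraint 6: s ≥ 5. Hence r + s ≥ 10. But constraint 5 requires r + s = 9, and 9 < 10. Contradiction.

Unsatisfiable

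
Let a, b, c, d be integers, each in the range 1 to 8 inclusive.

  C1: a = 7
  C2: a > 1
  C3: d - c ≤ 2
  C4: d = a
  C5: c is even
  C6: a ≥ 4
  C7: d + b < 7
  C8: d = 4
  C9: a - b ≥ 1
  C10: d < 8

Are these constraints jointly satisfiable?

Unsatisfiable

Constraint 8 fixes d = 4 and constraint 1 fixes a = 7, but constraint 4 requires d = a. Since 4 ≠ 7, contradiction.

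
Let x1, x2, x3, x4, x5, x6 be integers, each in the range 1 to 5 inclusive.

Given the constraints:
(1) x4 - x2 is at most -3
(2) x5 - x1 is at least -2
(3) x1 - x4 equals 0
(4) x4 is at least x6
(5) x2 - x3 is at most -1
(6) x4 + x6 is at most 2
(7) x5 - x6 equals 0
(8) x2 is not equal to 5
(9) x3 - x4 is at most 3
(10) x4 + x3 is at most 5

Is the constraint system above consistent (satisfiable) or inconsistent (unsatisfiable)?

Constraints 1, 5, and 9 give x4 − x3 ≥ -3, x3 − x2 ≥ 1, x2 − x4 ≥ 3.
Adding all 3 inequalities: the left sides telescope to 0, and the right sides sum to (-3) + 1 + 3 = 1. So 0 ≥ 1, which is false.

Unsatisfiable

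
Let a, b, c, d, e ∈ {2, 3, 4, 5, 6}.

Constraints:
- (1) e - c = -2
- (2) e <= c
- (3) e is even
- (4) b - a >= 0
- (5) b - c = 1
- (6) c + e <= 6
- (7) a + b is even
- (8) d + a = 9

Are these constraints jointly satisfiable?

Take a = 3, b = 5, c = 4, d = 6, e = 2. Then constraint 1: e - c = -2; constraint 4: b - a = 2; constraint 5: b - c = 1, and every other listed constraint is also met.

Satisfiable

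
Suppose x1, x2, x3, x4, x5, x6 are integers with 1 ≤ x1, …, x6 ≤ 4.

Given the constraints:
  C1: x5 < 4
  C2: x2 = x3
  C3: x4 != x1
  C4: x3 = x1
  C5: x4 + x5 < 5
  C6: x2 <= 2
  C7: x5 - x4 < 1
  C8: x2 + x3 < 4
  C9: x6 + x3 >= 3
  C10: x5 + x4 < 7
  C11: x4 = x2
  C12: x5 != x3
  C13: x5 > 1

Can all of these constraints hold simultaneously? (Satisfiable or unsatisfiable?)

Unsatisfiable

From constraints 2, 4, and 11, x4 = x2 = x3 = x1, so x4 = x1. But constraint 3 says x4 ≠ x1. Contradiction.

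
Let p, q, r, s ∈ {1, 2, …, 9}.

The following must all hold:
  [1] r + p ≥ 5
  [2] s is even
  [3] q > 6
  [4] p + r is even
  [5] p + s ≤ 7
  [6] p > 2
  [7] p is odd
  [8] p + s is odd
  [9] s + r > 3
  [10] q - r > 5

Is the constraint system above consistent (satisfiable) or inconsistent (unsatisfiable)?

Satisfiable

Try p = 5, q = 9, r = 3, s = 2.
Check constraint 1: r + p = 8; constraint 5: p + s = 7; constraint 9: s + r = 5. The remaining constraints are straightforward to verify.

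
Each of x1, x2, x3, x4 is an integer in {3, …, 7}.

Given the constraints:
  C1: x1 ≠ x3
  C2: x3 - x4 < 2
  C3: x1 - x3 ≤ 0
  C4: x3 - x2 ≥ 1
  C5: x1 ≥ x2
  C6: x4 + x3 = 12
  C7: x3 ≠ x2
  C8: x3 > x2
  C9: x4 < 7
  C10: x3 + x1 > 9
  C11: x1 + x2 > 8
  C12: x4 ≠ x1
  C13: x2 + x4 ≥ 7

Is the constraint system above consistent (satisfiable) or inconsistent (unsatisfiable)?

Satisfiable

Setting (x1, x2, x3, x4) = (5, 4, 6, 6) satisfies everything: constraint 2: x3 - x4 = 0; constraint 3: x1 - x3 = -1; constraint 4: x3 - x2 = 2, and the others follow.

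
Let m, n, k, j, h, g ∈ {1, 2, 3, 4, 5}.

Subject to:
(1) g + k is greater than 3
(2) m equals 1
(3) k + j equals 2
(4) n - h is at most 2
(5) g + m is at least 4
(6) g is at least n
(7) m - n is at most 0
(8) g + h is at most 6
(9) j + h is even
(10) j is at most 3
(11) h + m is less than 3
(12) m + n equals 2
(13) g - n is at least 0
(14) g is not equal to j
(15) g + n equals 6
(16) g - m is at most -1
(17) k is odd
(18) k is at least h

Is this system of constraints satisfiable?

Unsatisfiable

Constraints 7, 13, and 16 give m − g ≥ 1, g − n ≥ 0, n − m ≥ 0.
Adding all 3 inequalities: the left sides telescope to 0, and the right sides sum to 1 + 0 + 0 = 1. So 0 ≥ 1, which is false.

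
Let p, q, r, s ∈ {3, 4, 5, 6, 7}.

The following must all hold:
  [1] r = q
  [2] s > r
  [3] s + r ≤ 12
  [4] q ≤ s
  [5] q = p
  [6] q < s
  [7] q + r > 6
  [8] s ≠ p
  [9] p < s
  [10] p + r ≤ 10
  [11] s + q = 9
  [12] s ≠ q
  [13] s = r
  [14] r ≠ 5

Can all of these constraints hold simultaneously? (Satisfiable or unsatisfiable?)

Unsatisfiable

From constraints 1, 5, and 13, s = r = q = p, so s = p. But constraint 8 says s ≠ p. Contradiction.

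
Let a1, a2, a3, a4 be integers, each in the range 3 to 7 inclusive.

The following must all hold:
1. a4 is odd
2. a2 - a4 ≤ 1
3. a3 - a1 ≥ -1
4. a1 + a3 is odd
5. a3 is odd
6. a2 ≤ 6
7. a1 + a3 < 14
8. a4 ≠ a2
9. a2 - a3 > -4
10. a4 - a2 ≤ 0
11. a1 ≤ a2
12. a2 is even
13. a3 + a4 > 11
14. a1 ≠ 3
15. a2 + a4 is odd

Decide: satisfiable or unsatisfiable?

Take a1 = 6, a2 = 6, a3 = 7, a4 = 5. Then constraint 2: a2 - a4 = 1; constraint 3: a3 - a1 = 1, and every other listed constraint is also met.

Satisfiable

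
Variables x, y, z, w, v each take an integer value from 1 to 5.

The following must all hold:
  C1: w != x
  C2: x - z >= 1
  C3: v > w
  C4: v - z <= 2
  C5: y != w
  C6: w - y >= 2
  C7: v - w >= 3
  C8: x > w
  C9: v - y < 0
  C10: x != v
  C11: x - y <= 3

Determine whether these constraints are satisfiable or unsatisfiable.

Constraints 2, 4, 6, 7, and 11 give z − v ≥ -2, v − w ≥ 3, w − y ≥ 2, y − x ≥ -3, x − z ≥ 1.
Adding all 5 inequalities: the left sides telescope to 0, and the right sides sum to (-2) + 3 + 2 + (-3) + 1 = 1. So 0 ≥ 1, which is false.

Unsatisfiable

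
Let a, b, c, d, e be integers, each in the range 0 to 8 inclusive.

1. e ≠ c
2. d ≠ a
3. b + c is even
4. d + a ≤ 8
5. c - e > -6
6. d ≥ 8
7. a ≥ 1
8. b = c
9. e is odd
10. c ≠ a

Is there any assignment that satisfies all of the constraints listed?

From constraint 6: d ≥ 8. From constraint 7: a ≥ 1. Hence d + a ≥ 9. But constraint 4 requires d + a ≤ 8, and 8 < 9. Contradiction.

Unsatisfiable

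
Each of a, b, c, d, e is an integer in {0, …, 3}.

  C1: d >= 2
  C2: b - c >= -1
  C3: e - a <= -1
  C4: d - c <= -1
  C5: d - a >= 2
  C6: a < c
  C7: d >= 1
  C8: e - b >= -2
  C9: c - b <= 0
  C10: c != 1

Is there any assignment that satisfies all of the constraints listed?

Unsatisfiable

Constraints 2, 3, 4, 5, and 8 give d − a ≥ 2, a − e ≥ 1, e − b ≥ -2, b − c ≥ -1, c − d ≥ 1.
Adding all 5 inequalities: the left sides telescope to 0, and the right sides sum to 2 + 1 + (-2) + (-1) + 1 = 1. So 0 ≥ 1, which is false.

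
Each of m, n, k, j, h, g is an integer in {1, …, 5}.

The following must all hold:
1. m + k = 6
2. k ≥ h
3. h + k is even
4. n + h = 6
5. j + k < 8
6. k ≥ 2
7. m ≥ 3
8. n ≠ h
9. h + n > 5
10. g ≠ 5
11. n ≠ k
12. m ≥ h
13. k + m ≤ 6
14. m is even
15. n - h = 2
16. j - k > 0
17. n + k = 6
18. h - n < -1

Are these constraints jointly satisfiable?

Take m = 4, n = 4, k = 2, j = 4, h = 2, g = 3. Then constraint 1: m + k = 6; constraint 4: n + h = 6, and every other listed constraint is also met.

Satisfiable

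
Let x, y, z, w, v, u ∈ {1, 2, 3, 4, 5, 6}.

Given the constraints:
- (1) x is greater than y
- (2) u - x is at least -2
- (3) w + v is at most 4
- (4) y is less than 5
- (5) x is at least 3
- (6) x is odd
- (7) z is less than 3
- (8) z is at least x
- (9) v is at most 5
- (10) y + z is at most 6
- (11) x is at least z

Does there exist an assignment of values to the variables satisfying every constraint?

From constraints 5 and 8: z ≥ x and x ≥ 3, so z ≥ 3. From constraint 7: z ≤ 2. But 2 < 3, so no value of z works.

Unsatisfiable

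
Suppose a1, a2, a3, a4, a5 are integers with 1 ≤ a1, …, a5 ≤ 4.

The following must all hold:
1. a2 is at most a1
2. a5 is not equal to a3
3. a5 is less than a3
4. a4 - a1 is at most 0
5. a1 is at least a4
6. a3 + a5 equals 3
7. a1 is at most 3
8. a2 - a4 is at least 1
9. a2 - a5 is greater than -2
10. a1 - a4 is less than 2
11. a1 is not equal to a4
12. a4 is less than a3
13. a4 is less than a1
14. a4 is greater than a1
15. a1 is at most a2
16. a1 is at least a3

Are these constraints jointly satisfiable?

Constraints 12, 14, and 16 give a4 < a3, a3 ≤ a1, a1 < a4. Chaining: a4 < a3 ≤ a1 < a4, which forces a4 < a4 — impossible.

Unsatisfiable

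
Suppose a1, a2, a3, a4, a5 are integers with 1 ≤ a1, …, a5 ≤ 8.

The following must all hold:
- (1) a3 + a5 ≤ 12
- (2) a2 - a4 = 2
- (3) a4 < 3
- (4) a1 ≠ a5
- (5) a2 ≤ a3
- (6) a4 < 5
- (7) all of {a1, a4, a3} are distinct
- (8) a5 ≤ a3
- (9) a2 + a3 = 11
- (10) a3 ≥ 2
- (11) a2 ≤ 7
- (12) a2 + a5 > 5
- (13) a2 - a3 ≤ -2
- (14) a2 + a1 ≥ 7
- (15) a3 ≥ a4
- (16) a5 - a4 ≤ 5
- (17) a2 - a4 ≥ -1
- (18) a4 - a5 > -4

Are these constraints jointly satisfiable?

Satisfiable

Setting (a1, a2, a3, a4, a5) = (4, 3, 8, 1, 3) satisfies everything: constraint 1: a3 + a5 = 11; constraint 2: a2 - a4 = 2; constraint 9: a2 + a3 = 11, and the others follow.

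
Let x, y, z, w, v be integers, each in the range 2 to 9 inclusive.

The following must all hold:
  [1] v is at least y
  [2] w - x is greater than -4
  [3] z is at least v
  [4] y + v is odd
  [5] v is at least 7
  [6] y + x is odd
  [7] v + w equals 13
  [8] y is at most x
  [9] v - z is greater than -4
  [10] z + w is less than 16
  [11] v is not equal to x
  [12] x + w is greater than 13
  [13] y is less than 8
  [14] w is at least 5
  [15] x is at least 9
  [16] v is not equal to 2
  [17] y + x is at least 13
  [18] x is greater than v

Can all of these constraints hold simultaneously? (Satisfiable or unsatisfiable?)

The assignment x = 9, y = 4, z = 9, w = 6, v = 7 works:
  constraint 2 holds since w - x = -3.
  constraint 7 holds since v + w = 13.
The rest check out directly.

Satisfiable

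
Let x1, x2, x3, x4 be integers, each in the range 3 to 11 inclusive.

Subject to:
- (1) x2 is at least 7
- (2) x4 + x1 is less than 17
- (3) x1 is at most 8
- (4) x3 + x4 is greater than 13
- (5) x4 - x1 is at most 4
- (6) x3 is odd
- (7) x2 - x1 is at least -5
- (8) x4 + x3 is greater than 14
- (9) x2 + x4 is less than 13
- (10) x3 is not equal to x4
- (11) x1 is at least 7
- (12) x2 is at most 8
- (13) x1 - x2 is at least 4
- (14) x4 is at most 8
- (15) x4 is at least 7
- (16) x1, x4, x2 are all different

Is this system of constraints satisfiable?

Constraints 1, 3, 11, 12, 14, and 15 confine each of x1, x4, x2 to the 2 values {7, 8}.
Constraint 16 requires all 3 of them to be distinct, but only 2 values are available — impossible by the pigeonhole principle.

Unsatisfiable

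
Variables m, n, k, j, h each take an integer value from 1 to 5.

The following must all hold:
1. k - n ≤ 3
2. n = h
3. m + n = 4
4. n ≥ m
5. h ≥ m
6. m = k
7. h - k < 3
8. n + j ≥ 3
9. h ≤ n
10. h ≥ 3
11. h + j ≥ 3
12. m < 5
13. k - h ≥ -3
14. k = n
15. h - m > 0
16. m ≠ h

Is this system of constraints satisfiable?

From constraints 2, 6, and 14, m = k = n = h, so m = h. But constraint 16 says m ≠ h. Contradiction.

Unsatisfiable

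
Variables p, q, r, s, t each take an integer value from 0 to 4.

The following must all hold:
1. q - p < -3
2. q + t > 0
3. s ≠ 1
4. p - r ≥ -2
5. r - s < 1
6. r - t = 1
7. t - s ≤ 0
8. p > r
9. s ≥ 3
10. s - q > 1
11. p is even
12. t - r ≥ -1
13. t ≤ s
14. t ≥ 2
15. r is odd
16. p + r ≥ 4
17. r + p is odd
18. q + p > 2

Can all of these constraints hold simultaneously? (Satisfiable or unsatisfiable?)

Satisfiable

Setting (p, q, r, s, t) = (4, 0, 3, 4, 2) satisfies everything: constraint 1: q - p = -4; constraint 2: q + t = 2, and the others follow.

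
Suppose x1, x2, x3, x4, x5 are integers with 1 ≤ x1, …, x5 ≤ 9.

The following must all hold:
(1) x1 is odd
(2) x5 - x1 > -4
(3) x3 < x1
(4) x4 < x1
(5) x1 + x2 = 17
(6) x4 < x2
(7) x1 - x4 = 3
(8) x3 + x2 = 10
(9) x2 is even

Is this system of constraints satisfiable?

Satisfiable

One satisfying assignment is x1 = 9, x2 = 8, x3 = 2, x4 = 6, x5 = 8.
For the less obvious constraints — constraint 2: x5 - x1 = -1; constraint 5: x1 + x2 = 17 — and the others hold by inspection.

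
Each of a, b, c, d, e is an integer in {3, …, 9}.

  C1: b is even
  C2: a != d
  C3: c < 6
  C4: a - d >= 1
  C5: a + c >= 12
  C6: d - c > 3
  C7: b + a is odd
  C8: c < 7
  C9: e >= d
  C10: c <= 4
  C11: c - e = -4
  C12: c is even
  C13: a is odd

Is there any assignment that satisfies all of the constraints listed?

Satisfiable

Setting (a, b, c, d, e) = (9, 6, 4, 8, 8) satisfies everything: constraint 4: a - d = 1; constraint 5: a + c = 13; constraint 6: d - c = 4, and the others follow.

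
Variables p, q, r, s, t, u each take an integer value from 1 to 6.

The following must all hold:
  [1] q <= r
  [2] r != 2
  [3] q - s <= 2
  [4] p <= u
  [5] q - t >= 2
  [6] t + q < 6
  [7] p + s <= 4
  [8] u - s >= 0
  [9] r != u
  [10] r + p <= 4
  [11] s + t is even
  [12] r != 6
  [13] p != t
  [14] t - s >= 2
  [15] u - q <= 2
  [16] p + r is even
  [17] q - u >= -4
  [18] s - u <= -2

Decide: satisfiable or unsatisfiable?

Constraints 3, 5, and 14 give q − t ≥ 2, t − s ≥ 2, s − q ≥ -2.
Adding all 3 inequalities: the left sides telescope to 0, and the right sides sum to 2 + 2 + (-2) = 2. So 0 ≥ 2, which is false.

Unsatisfiable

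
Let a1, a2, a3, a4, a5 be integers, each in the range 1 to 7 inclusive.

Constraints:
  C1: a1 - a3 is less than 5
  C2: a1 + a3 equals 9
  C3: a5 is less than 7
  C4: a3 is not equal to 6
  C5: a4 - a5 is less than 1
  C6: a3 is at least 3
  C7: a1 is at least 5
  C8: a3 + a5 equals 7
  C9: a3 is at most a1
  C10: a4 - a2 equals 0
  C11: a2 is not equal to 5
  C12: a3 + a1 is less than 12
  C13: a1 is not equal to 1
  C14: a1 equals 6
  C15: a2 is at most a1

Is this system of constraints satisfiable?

Setting (a1, a2, a3, a4, a5) = (6, 2, 3, 2, 4) satisfies everything: constraint 1: a1 - a3 = 3; constraint 2: a1 + a3 = 9; constraint 5: a4 - a5 = -2, and the others follow.

Satisfiable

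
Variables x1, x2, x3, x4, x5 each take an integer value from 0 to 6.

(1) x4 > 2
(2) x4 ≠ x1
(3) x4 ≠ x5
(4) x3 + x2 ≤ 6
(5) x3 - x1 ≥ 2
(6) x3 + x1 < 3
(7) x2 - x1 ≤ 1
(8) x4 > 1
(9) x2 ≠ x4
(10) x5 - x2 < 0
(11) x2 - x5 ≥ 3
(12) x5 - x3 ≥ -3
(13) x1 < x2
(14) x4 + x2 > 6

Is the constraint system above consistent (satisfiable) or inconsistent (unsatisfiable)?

Unsatisfiable

Constraints 5, 7, 11, and 12 give x3 − x1 ≥ 2, x1 − x2 ≥ -1, x2 − x5 ≥ 3, x5 − x3 ≥ -3.
Adding all 4 inequalities: the left sides telescope to 0, and the right sides sum to 2 + (-1) + 3 + (-3) = 1. So 0 ≥ 1, which is false.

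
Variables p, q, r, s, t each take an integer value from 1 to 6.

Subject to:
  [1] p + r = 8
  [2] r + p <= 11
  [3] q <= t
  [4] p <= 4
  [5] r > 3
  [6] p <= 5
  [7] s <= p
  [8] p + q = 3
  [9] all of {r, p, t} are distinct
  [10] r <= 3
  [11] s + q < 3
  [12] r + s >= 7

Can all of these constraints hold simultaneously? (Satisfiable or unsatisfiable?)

From constraint 4: p ≤ 4. From constraint 10: r ≤ 3. Hence p + r ≤ 7. But constraint 1 requires p + r = 8, and 8 > 7. Contradiction.

Unsatisfiable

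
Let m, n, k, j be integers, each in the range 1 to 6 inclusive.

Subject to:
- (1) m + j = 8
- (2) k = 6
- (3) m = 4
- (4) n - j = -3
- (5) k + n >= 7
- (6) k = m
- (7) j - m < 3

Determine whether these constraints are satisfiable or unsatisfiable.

Constraint 2 fixes k = 6 and constraint 3 fixes m = 4, but constraint 6 requires k = m. Since 6 ≠ 4, contradiction.

Unsatisfiable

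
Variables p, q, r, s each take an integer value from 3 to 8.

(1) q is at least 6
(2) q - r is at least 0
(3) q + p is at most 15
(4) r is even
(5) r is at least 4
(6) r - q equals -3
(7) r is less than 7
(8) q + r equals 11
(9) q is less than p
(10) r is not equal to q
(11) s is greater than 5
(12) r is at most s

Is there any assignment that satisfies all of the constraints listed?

Take p = 8, q = 7, r = 4, s = 8. Then constraint 2: q - r = 3; constraint 3: q + p = 15, and every other listed constraint is also met.

Satisfiable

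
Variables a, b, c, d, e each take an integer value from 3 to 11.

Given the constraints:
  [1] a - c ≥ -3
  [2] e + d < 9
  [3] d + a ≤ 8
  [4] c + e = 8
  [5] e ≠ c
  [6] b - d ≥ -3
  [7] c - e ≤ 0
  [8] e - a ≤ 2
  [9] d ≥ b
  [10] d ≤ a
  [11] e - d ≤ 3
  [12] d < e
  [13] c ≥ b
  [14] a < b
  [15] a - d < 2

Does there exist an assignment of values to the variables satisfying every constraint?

Unsatisfiable

Constraints 9, 10, and 14 give b ≤ d, d ≤ a, a < b. Chaining: b ≤ d ≤ a < b, which forces b < b — impossible.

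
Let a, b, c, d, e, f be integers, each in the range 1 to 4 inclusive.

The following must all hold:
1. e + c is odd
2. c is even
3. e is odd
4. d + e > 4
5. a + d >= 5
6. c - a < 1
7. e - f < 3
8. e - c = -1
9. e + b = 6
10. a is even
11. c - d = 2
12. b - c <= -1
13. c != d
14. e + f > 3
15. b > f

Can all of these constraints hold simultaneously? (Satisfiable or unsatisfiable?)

Try a = 4, b = 3, c = 4, d = 2, e = 3, f = 2.
Check constraint 4: d + e = 5; constraint 5: a + d = 6; constraint 6: c - a = 0. The remaining constraints are straightforward to verify.

Satisfiable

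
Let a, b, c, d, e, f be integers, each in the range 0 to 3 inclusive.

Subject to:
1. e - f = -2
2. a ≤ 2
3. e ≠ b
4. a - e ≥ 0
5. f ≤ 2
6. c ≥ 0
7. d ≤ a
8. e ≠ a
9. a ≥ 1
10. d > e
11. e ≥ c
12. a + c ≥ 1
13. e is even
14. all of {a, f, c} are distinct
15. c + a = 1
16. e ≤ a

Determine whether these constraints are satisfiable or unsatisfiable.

Take a = 1, b = 2, c = 0, d = 1, e = 0, f = 2. Then constraint 1: e - f = -2; constraint 4: a - e = 1, and every other listed constraint is also met.

Satisfiable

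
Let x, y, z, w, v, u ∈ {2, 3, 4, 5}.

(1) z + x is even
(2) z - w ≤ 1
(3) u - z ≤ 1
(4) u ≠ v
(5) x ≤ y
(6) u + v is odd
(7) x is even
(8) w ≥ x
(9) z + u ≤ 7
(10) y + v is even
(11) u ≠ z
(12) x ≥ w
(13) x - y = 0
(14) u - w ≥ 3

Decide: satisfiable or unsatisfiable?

Constraints 2, 3, and 14 give w − z ≥ -1, z − u ≥ -1, u − w ≥ 3.
Adding all 3 inequalities: the left sides telescope to 0, and the right sides sum to (-1) + (-1) + 3 = 1. So 0 ≥ 1, which is false.

Unsatisfiable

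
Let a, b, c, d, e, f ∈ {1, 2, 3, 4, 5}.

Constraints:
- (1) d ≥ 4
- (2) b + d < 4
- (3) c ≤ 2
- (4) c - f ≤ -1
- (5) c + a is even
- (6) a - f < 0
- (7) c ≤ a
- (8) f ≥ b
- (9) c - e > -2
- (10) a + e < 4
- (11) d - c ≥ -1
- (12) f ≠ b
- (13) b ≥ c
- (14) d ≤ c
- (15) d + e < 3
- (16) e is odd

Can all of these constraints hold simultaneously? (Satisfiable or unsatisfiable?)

From constraints 1 and 14: c ≥ d and d ≥ 4, so c ≥ 4. From constraint 3: c ≤ 2. But 2 < 4, so no value of c works.

Unsatisfiable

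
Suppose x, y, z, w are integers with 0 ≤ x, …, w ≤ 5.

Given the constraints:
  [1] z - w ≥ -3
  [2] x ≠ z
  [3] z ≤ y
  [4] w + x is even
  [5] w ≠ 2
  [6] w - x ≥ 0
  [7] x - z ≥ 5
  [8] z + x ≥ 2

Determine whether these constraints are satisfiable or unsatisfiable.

Constraints 1, 6, and 7 give z − w ≥ -3, w − x ≥ 0, x − z ≥ 5.
Adding all 3 inequalities: the left sides telescope to 0, and the right sides sum to (-3) + 0 + 5 = 2. So 0 ≥ 2, which is false.

Unsatisfiable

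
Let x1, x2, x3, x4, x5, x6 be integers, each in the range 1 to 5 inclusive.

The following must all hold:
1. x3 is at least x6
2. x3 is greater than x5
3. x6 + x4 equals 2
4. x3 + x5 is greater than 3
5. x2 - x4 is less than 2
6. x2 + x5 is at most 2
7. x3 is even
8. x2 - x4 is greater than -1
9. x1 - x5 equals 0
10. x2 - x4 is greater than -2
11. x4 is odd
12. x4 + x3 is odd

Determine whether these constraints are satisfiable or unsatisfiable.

Satisfiable

The assignment x1 = 1, x2 = 1, x3 = 4, x4 = 1, x5 = 1, x6 = 1 works:
  constraint 3 holds since x6 + x4 = 2.
  constraint 4 holds since x3 + x5 = 5.
The rest check out directly.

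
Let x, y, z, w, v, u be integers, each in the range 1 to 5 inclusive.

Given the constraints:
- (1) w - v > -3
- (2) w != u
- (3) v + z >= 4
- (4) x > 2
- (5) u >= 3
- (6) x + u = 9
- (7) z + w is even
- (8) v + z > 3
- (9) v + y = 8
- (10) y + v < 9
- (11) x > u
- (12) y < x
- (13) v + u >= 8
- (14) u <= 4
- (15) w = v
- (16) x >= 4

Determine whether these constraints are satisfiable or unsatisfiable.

One satisfying assignment is x = 5, y = 3, z = 1, w = 5, v = 5, u = 4.
For the less obvious constraints — constraint 1: w - v = 0; constraint 3: v + z = 6; constraint 6: x + u = 9 — and the others hold by inspection.

Satisfiable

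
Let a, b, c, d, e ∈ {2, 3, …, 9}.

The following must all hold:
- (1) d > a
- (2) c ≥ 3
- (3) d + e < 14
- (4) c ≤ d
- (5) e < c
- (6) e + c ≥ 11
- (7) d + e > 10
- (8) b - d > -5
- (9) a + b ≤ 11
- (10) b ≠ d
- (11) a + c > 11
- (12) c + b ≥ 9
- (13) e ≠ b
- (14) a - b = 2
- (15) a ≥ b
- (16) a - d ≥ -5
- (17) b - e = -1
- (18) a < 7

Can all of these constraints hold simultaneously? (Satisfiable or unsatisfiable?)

Take a = 5, b = 3, c = 7, d = 7, e = 4. Then constraint 3: d + e = 11; constraint 6: e + c = 11, and every other listed constraint is also met.

Satisfiable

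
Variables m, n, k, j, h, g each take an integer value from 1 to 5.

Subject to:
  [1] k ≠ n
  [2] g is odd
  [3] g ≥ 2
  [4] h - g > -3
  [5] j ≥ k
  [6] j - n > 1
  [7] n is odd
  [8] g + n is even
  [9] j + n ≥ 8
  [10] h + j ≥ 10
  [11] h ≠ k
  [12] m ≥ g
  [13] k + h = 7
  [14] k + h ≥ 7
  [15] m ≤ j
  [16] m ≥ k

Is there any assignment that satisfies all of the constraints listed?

Setting (m, n, k, j, h, g) = (5, 3, 2, 5, 5, 5) satisfies everything: constraint 4: h - g = 0; constraint 6: j - n = 2, and the others follow.

Satisfiable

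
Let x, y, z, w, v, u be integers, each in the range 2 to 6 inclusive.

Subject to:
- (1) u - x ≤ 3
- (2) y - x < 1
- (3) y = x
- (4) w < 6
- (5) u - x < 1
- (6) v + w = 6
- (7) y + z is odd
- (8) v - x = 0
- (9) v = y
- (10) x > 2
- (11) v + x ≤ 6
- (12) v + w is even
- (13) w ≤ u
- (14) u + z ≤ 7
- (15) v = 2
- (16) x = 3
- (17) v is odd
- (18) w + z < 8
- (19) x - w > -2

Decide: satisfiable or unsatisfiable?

Constraint 15 fixes v = 2 and constraint 16 fixes x = 3. Constraints 3 and 9 give v = y = x, so v = x. But 2 ≠ 3 — contradiction.

Unsatisfiable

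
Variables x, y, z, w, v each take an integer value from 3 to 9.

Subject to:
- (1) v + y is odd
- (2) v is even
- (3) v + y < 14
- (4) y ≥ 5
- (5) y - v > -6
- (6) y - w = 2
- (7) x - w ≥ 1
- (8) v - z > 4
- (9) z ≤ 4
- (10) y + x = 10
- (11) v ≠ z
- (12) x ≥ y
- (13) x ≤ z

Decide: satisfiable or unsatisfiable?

Unsatisfiable

From constraints 4 and 12: x ≥ y and y ≥ 5, so x ≥ 5. From constraints 9 and 13: x ≤ z and z ≤ 4, so x ≤ 4. But 4 < 5, so no value of x works.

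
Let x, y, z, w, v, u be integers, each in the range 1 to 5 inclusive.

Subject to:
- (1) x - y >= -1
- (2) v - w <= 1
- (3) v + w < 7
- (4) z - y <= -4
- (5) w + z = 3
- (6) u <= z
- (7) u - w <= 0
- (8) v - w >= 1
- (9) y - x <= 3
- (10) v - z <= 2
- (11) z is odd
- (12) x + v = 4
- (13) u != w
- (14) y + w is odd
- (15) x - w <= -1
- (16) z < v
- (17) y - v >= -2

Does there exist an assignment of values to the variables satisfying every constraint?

Unsatisfiable

Constraints 4, 8, 9, 10, and 15 give z − v ≥ -2, v − w ≥ 1, w − x ≥ 1, x − y ≥ -3, y − z ≥ 4.
Adding all 5 inequalities: the left sides telescope to 0, and the right sides sum to (-2) + 1 + 1 + (-3) + 4 = 1. So 0 ≥ 1, which is false.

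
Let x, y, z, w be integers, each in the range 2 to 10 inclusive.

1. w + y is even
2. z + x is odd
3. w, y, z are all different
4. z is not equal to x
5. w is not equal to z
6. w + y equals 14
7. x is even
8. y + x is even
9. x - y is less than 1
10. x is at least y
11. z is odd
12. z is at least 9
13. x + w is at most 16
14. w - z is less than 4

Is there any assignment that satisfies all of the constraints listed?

Take x = 4, y = 4, z = 9, w = 10. Then constraint 6: w + y = 14; constraint 9: x - y = 0, and every other listed constraint is also met.

Satisfiable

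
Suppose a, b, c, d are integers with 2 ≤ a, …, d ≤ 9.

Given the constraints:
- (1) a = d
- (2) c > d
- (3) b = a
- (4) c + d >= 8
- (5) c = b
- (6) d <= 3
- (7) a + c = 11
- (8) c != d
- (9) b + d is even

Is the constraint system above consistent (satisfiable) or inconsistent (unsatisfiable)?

Unsatisfiable

From constraints 1, 3, and 5, c = b = a = d, so c = d. But constraint 8 says c ≠ d. Contradiction.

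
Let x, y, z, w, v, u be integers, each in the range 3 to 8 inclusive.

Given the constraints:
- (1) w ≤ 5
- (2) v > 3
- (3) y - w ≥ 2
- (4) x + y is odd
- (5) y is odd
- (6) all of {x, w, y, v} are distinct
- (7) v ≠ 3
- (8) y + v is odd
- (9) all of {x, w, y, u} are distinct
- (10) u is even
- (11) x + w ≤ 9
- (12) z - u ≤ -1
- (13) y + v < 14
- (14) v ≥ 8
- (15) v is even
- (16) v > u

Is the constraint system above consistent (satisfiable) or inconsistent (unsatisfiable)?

Satisfiable

Try x = 6, y = 5, z = 3, w = 3, v = 8, u = 4.
Check constraint 3: y - w = 2; constraint 11: x + w = 9; constraint 12: z - u = -1. The remaining constraints are straightforward to verify.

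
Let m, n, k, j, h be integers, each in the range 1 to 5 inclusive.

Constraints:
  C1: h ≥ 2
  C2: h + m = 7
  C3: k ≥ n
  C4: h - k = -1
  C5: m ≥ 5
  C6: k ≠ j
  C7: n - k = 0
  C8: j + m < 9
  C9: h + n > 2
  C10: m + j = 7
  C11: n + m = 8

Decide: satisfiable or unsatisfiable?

Satisfiable

Take m = 5, n = 3, k = 3, j = 2, h = 2. Then constraint 2: h + m = 7; constraint 4: h - k = -1, and every other listed constraint is also met.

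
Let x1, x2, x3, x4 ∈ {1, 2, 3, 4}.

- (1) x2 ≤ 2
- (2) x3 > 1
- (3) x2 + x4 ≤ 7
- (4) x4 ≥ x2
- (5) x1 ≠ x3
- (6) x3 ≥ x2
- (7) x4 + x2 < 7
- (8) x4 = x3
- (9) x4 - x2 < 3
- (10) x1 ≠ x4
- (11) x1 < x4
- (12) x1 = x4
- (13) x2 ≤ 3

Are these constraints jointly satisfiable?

From constraints 8 and 12, x1 = x4 = x3, so x1 = x3. But constraint 5 says x1 ≠ x3. Contradiction.

Unsatisfiable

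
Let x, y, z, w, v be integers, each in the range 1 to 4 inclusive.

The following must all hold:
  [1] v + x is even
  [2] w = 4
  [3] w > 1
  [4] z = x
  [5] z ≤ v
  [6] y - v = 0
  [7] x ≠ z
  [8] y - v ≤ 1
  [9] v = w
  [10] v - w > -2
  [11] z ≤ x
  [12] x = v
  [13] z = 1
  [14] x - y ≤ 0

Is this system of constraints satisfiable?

Constraint 13 fixes z = 1 and constraint 2 fixes w = 4. Constraints 4, 9, and 12 give z = x = v = w, so z = w. But 1 ≠ 4 — contradiction.

Unsatisfiable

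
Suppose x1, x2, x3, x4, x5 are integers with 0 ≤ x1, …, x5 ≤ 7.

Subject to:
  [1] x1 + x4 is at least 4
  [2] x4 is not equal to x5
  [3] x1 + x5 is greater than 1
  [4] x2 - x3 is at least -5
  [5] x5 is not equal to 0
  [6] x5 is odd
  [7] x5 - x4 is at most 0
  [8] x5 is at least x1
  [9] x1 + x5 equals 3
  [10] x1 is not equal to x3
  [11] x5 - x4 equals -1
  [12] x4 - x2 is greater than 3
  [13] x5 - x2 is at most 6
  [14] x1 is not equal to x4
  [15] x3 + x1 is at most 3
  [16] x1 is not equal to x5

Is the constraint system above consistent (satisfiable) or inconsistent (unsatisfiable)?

Satisfiable

The assignment x1 = 0, x2 = 0, x3 = 3, x4 = 4, x5 = 3 works:
  constraint 1 holds since x1 + x4 = 4.
  constraint 3 holds since x1 + x5 = 3.
  constraint 4 holds since x2 - x3 = -3.
The rest check out directly.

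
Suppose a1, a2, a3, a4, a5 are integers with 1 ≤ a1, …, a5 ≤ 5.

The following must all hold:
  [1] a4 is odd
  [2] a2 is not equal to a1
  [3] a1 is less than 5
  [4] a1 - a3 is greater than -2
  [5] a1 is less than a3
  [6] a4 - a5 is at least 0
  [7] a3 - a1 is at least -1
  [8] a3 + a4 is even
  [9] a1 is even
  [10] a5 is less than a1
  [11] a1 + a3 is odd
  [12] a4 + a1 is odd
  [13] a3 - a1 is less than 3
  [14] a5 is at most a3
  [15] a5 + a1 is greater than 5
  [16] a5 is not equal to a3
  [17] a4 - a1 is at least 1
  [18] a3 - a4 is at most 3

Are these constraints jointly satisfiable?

The assignment a1 = 4, a2 = 5, a3 = 5, a4 = 5, a5 = 3 works:
  constraint 4 holds since a1 - a3 = -1.
  constraint 6 holds since a4 - a5 = 2.
The rest check out directly.

Satisfiable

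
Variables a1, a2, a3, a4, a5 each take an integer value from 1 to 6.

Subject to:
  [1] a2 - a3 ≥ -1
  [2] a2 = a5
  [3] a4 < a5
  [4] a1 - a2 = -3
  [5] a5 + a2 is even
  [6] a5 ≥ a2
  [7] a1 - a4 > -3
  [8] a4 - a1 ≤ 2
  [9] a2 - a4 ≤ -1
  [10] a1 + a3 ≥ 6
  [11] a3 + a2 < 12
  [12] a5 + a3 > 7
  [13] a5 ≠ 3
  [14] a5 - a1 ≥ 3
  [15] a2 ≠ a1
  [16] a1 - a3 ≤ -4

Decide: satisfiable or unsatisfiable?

Unsatisfiable

Constraints 1, 8, 9, and 16 give a3 − a1 ≥ 4, a1 − a4 ≥ -2, a4 − a2 ≥ 1, a2 − a3 ≥ -1.
Adding all 4 inequalities: the left sides telescope to 0, and the right sides sum to 4 + (-2) + 1 + (-1) = 2. So 0 ≥ 2, which is false.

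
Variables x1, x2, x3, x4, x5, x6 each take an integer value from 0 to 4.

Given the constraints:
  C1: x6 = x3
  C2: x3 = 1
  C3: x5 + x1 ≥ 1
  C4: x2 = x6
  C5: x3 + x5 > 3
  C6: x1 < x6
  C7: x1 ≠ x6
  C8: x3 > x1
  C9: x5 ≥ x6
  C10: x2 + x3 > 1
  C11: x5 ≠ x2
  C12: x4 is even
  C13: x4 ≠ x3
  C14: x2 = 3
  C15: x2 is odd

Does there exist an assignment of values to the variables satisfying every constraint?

Unsatisfiable

Constraint 14 fixes x2 = 3 and constraint 2 fixes x3 = 1. Constraints 1 and 4 give x2 = x6 = x3, so x2 = x3. But 3 ≠ 1 — contradiction.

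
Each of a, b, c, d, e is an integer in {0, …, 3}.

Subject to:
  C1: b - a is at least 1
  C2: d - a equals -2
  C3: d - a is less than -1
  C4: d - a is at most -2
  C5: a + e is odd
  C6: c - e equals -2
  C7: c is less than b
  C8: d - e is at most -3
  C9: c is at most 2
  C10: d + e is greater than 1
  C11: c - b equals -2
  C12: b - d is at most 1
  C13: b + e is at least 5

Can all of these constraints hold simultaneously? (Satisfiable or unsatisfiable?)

Unsatisfiable

Constraints 1, 4, and 12 give b − a ≥ 1, a − d ≥ 2, d − b ≥ -1.
Adding all 3 inequalities: the left sides telescope to 0, and the right sides sum to 1 + 2 + (-1) = 2. So 0 ≥ 2, which is false.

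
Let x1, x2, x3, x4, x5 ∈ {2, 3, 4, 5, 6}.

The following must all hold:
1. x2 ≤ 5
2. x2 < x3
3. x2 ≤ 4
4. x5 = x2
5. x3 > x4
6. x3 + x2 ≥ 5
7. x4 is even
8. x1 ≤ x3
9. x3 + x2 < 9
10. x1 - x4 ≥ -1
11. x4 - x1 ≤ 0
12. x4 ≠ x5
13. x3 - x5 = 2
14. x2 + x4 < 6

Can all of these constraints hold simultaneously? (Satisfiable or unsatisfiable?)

Satisfiable

Setting (x1, x2, x3, x4, x5) = (3, 3, 5, 2, 3) satisfies everything: constraint 6: x3 + x2 = 8; constraint 9: x3 + x2 = 8, and the others follow.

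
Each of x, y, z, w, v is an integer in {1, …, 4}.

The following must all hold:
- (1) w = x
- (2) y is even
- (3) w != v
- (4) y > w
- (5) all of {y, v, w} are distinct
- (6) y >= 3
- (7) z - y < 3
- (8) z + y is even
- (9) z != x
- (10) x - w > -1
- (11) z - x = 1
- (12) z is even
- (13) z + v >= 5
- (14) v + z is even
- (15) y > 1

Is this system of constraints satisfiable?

Setting (x, y, z, w, v) = (3, 4, 4, 3, 2) satisfies everything: constraint 7: z - y = 0; constraint 10: x - w = 0; constraint 11: z - x = 1, and the others follow.

Satisfiable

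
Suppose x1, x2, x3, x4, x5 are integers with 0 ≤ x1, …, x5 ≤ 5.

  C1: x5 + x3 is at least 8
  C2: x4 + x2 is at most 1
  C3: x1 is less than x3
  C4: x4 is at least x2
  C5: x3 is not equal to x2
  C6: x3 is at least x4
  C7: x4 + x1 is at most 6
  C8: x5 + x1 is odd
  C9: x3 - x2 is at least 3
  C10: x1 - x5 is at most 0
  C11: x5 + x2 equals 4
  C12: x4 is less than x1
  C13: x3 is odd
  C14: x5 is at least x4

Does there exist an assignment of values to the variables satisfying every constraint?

Satisfiable

Take x1 = 3, x2 = 0, x3 = 5, x4 = 0, x5 = 4. Then constraint 1: x5 + x3 = 9; constraint 2: x4 + x2 = 0; constraint 7: x4 + x1 = 3, and every other listed constraint is also met.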